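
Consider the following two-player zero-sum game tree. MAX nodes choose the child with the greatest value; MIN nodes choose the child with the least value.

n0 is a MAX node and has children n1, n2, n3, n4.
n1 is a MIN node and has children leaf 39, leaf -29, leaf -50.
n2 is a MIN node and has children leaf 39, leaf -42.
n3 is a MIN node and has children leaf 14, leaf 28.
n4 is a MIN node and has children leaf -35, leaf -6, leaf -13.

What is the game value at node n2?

n2 (MIN): min(39, -42) = -42

-42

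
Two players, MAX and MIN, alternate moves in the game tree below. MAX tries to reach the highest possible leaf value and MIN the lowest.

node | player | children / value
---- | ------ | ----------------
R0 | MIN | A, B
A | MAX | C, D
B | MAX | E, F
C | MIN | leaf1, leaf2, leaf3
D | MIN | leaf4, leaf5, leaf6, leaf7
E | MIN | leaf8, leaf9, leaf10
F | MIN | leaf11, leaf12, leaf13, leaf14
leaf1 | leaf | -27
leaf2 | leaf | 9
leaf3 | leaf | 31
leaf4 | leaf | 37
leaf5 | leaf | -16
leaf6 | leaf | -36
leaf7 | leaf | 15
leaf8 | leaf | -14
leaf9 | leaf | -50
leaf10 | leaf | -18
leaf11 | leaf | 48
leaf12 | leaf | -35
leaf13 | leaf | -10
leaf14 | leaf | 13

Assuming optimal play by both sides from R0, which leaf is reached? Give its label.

C (MIN): min(-27, 9, 31) = -27
D (MIN): min(37, -16, -36, 15) = -36
A (MAX): max(-27, -36) = -27
E (MIN): min(-14, -50, -18) = -50
F (MIN): min(48, -35, -10, 13) = -35
B (MAX): max(-50, -35) = -35
R0 (MIN): min(-27, -35) = -35
At R0, MIN picks B (lowest: -35).
At B, MAX picks F (highest: -35).
At F, MIN picks leaf12 (lowest: -35).
Terminal value -35.

leaf12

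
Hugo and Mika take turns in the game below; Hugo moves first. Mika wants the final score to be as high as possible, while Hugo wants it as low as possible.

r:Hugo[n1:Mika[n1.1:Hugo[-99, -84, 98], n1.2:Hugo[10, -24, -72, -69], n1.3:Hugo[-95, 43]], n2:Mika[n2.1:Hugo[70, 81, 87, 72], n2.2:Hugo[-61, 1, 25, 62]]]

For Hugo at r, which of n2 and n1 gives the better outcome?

n2.1 (Hugo): min(70, 81, 87, 72) = 70
n2.2 (Hugo): min(-61, 1, 25, 62) = -61
n2 (Mika): max(70, -61) = 70
n1.1 (Hugo): min(-99, -84, 98) = -99
n1.2 (Hugo): min(10, -24, -72, -69) = -72
n1.3 (Hugo): min(-95, 43) = -95
n1 (Mika): max(-99, -72, -95) = -72
Hugo prefers the lower value; n2=70, n1=-72. n1 is better since -72 < 70.

n1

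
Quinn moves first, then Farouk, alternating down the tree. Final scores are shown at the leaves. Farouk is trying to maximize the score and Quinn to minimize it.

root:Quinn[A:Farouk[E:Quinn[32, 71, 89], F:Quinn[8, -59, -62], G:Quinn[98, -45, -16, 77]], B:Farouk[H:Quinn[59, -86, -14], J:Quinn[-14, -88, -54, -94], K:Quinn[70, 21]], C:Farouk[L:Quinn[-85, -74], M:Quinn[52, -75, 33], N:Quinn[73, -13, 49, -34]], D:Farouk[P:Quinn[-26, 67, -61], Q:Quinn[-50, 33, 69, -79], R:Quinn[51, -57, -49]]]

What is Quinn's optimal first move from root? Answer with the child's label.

E (Quinn): min(32, 71, 89) = 32
F (Quinn): min(8, -59, -62) = -62
G (Quinn): min(98, -45, -16, 77) = -45
A (Farouk): max(32, -62, -45) = 32
H (Quinn): min(59, -86, -14) = -86
J (Quinn): min(-14, -88, -54, -94) = -94
K (Quinn): min(70, 21) = 21
B (Farouk): max(-86, -94, 21) = 21
L (Quinn): min(-85, -74) = -85
M (Quinn): min(52, -75, 33) = -75
N (Quinn): min(73, -13, 49, -34) = -34
C (Farouk): max(-85, -75, -34) = -34
P (Quinn): min(-26, 67, -61) = -61
Q (Quinn): min(-50, 33, 69, -79) = -79
R (Quinn): min(51, -57, -49) = -57
D (Farouk): max(-61, -79, -57) = -57
root (Quinn): min(32, 21, -34, -57) = -57
Quinn at root wants the lowest of {A=32, B=21, C=-34, D=-57}, so chooses D.

D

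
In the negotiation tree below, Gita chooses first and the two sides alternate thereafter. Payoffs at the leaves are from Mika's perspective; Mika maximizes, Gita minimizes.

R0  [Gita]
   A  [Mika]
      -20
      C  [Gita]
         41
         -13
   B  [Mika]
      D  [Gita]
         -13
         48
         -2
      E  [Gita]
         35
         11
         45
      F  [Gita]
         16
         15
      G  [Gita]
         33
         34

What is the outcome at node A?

C (Gita): min(41, -13) = -13
A (Mika): max(-20, -13) = -13

-13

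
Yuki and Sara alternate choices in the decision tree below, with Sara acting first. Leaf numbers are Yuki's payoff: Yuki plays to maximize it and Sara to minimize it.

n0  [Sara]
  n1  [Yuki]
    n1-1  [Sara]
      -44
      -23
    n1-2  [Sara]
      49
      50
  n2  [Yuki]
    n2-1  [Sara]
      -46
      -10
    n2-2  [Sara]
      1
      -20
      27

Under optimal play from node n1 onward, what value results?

49

n1-1 (Sara): min(-44, -23) = -44
n1-2 (Sara): min(49, 50) = 49
n1 (Yuki): max(-44, 49) = 49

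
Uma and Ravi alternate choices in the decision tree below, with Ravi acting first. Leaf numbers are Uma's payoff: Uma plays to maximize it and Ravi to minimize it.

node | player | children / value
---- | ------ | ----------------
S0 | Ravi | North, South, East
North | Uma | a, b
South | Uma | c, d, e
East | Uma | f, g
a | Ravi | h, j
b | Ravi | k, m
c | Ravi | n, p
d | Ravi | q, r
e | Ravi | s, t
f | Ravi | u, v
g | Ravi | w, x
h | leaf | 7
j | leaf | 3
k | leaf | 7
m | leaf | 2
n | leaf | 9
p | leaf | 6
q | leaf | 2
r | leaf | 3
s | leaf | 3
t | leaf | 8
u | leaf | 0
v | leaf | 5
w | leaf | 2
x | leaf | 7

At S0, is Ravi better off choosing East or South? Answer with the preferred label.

East

f (Ravi): min(0, 5) = 0
g (Ravi): min(2, 7) = 2
East (Uma): max(0, 2) = 2
c (Ravi): min(9, 6) = 6
d (Ravi): min(2, 3) = 2
e (Ravi): min(3, 8) = 3
South (Uma): max(6, 2, 3) = 6
Ravi prefers the lower value; East=2, South=6. East is better since 2 < 6.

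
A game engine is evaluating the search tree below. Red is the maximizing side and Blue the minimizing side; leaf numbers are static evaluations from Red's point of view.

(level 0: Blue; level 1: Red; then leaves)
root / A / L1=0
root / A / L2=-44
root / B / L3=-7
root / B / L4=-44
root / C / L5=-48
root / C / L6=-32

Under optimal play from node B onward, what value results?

B (Red): max(-7, -44) = -7

-7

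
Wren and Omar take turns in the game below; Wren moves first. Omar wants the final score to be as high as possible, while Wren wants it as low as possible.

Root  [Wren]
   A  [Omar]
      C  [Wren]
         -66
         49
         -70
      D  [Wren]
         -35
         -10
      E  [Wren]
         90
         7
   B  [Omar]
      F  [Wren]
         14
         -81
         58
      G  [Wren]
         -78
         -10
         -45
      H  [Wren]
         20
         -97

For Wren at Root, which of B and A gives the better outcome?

B

F (Wren): min(14, -81, 58) = -81
G (Wren): min(-78, -10, -45) = -78
H (Wren): min(20, -97) = -97
B (Omar): max(-81, -78, -97) = -78
C (Wren): min(-66, 49, -70) = -70
D (Wren): min(-35, -10) = -35
E (Wren): min(90, 7) = 7
A (Omar): max(-70, -35, 7) = 7
Wren prefers the lower value; B=-78, A=7. B is better since -78 < 7.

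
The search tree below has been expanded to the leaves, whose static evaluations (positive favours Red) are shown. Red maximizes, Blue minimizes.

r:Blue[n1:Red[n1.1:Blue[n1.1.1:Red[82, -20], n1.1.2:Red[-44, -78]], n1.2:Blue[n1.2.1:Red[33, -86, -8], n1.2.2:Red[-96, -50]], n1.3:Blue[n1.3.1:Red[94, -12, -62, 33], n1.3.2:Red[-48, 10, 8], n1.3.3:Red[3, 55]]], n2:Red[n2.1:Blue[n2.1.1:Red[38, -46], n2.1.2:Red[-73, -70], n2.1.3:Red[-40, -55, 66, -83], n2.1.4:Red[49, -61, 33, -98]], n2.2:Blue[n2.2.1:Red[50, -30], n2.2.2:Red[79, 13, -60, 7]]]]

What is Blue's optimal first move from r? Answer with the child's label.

n1

n1.1.1 (Red): max(82, -20) = 82
n1.1.2 (Red): max(-44, -78) = -44
n1.1 (Blue): min(82, -44) = -44
n1.2.1 (Red): max(33, -86, -8) = 33
n1.2.2 (Red): max(-96, -50) = -50
n1.2 (Blue): min(33, -50) = -50
n1.3.1 (Red): max(94, -12, -62, 33) = 94
n1.3.2 (Red): max(-48, 10, 8) = 10
n1.3.3 (Red): max(3, 55) = 55
n1.3 (Blue): min(94, 10, 55) = 10
n1 (Red): max(-44, -50, 10) = 10
n2.1.1 (Red): max(38, -46) = 38
n2.1.2 (Red): max(-73, -70) = -70
n2.1.3 (Red): max(-40, -55, 66, -83) = 66
n2.1.4 (Red): max(49, -61, 33, -98) = 49
n2.1 (Blue): min(38, -70, 66, 49) = -70
n2.2.1 (Red): max(50, -30) = 50
n2.2.2 (Red): max(79, 13, -60, 7) = 79
n2.2 (Blue): min(50, 79) = 50
n2 (Red): max(-70, 50) = 50
r (Blue): min(10, 50) = 10
Blue at r wants the lowest of {n1=10, n2=50}, so chooses n1.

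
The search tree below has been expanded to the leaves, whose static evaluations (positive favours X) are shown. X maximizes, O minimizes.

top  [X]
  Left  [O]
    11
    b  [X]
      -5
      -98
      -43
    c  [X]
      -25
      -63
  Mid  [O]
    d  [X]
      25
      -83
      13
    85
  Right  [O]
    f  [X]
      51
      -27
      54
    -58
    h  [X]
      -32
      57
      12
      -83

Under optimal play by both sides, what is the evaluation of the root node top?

25

b (X): max(-5, -98, -43) = -5
c (X): max(-25, -63) = -25
Left (O): min(11, -5, -25) = -25
d (X): max(25, -83, 13) = 25
Mid (O): min(25, 85) = 25
f (X): max(51, -27, 54) = 54
h (X): max(-32, 57, 12, -83) = 57
Right (O): min(54, -58, 57) = -58
top (X): max(-25, 25, -58) = 25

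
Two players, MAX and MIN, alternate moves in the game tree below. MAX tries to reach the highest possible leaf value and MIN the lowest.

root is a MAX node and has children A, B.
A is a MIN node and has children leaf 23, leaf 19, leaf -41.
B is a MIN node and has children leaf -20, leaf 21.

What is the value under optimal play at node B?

B (MIN): min(-20, 21) = -20

-20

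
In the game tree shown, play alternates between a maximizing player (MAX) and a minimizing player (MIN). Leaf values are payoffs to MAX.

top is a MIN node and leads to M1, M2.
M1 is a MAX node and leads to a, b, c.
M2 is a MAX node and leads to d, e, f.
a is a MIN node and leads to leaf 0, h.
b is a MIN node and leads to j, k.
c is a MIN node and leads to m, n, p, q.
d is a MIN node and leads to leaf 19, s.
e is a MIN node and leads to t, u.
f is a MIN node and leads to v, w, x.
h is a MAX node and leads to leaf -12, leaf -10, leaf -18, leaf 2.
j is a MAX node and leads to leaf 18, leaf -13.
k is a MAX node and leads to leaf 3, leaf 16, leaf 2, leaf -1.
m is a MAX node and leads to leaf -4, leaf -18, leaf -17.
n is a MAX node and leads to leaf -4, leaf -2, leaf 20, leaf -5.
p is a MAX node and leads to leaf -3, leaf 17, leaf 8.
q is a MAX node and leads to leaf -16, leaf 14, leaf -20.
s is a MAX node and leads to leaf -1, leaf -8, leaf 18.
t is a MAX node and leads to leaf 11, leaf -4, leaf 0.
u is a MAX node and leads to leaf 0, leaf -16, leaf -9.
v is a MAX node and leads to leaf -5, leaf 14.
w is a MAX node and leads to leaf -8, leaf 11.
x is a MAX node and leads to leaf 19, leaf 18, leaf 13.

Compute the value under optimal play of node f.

11

v (MAX): max(-5, 14) = 14
w (MAX): max(-8, 11) = 11
x (MAX): max(19, 18, 13) = 19
f (MIN): min(14, 11, 19) = 11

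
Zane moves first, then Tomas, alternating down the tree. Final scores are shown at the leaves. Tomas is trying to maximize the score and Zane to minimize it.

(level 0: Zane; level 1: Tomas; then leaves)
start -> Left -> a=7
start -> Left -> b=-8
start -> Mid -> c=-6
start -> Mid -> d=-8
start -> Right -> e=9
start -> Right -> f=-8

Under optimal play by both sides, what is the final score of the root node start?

Left (Tomas): max(7, -8) = 7
Mid (Tomas): max(-6, -8) = -6
Right (Tomas): max(9, -8) = 9
start (Zane): min(7, -6, 9) = -6

-6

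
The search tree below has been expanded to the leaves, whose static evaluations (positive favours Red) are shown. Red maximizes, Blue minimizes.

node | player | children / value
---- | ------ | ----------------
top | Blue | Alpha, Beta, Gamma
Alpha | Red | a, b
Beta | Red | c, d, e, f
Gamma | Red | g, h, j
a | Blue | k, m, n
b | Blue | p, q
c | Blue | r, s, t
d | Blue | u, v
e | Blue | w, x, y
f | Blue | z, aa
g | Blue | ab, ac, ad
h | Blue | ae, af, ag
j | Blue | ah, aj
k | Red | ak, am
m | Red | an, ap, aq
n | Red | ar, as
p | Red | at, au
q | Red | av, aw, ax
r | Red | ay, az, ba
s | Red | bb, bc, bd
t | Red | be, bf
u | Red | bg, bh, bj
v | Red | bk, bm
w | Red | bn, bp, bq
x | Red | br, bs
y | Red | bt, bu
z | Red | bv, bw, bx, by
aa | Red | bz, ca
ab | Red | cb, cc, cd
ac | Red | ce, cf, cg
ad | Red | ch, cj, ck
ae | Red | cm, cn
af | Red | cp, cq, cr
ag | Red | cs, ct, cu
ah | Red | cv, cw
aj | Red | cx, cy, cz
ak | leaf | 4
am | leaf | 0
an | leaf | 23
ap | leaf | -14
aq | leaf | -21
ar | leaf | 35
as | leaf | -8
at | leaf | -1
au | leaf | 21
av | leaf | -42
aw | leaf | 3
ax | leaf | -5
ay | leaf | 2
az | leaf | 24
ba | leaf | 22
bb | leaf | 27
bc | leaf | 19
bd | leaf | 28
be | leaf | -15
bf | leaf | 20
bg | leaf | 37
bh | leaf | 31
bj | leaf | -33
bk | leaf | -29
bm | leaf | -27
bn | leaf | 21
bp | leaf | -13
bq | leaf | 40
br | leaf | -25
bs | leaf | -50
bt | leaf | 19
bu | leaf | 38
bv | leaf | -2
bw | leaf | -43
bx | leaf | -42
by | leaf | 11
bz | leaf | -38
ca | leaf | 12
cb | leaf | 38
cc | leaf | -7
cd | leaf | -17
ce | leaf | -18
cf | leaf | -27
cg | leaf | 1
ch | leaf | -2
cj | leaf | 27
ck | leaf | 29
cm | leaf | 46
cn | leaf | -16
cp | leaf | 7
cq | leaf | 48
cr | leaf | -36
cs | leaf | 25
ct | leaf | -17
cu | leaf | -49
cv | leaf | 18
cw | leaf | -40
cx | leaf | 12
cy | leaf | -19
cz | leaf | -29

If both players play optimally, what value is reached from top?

k (Red): max(4, 0) = 4
m (Red): max(23, -14, -21) = 23
n (Red): max(35, -8) = 35
a (Blue): min(4, 23, 35) = 4
p (Red): max(-1, 21) = 21
q (Red): max(-42, 3, -5) = 3
b (Blue): min(21, 3) = 3
Alpha (Red): max(4, 3) = 4
r (Red): max(2, 24, 22) = 24
s (Red): max(27, 19, 28) = 28
t (Red): max(-15, 20) = 20
c (Blue): min(24, 28, 20) = 20
u (Red): max(37, 31, -33) = 37
v (Red): max(-29, -27) = -27
d (Blue): min(37, -27) = -27
w (Red): max(21, -13, 40) = 40
x (Red): max(-25, -50) = -25
y (Red): max(19, 38) = 38
e (Blue): min(40, -25, 38) = -25
z (Red): max(-2, -43, -42, 11) = 11
aa (Red): max(-38, 12) = 12
f (Blue): min(11, 12) = 11
Beta (Red): max(20, -27, -25, 11) = 20
ab (Red): max(38, -7, -17) = 38
ac (Red): max(-18, -27, 1) = 1
ad (Red): max(-2, 27, 29) = 29
g (Blue): min(38, 1, 29) = 1
ae (Red): max(46, -16) = 46
af (Red): max(7, 48, -36) = 48
ag (Red): max(25, -17, -49) = 25
h (Blue): min(46, 48, 25) = 25
ah (Red): max(18, -40) = 18
aj (Red): max(12, -19, -29) = 12
j (Blue): min(18, 12) = 12
Gamma (Red): max(1, 25, 12) = 25
top (Blue): min(4, 20, 25) = 4

4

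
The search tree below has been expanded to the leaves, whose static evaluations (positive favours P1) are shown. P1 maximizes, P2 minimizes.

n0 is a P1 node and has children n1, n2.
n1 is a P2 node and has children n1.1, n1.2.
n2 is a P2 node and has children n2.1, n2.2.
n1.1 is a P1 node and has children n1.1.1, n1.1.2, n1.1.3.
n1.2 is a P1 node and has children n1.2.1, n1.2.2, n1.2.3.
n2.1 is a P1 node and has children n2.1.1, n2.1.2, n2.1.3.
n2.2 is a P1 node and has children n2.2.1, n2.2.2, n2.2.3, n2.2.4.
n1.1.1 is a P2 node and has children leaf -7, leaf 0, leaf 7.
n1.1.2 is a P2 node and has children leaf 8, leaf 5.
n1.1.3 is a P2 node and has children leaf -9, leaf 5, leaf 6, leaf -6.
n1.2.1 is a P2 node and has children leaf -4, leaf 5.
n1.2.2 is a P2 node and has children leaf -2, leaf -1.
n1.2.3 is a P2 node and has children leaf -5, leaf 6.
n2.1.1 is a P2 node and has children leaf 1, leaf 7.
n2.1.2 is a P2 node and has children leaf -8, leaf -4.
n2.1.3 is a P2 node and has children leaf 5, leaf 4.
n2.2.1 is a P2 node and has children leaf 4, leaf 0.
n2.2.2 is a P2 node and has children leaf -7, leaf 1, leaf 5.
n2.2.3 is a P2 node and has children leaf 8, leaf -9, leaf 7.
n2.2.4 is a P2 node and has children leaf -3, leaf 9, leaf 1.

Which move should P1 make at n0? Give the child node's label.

n2

n1.1.1 (P2): min(-7, 0, 7) = -7
n1.1.2 (P2): min(8, 5) = 5
n1.1.3 (P2): min(-9, 5, 6, -6) = -9
n1.1 (P1): max(-7, 5, -9) = 5
n1.2.1 (P2): min(-4, 5) = -4
n1.2.2 (P2): min(-2, -1) = -2
n1.2.3 (P2): min(-5, 6) = -5
n1.2 (P1): max(-4, -2, -5) = -2
n1 (P2): min(5, -2) = -2
n2.1.1 (P2): min(1, 7) = 1
n2.1.2 (P2): min(-8, -4) = -8
n2.1.3 (P2): min(5, 4) = 4
n2.1 (P1): max(1, -8, 4) = 4
n2.2.1 (P2): min(4, 0) = 0
n2.2.2 (P2): min(-7, 1, 5) = -7
n2.2.3 (P2): min(8, -9, 7) = -9
n2.2.4 (P2): min(-3, 9, 1) = -3
n2.2 (P1): max(0, -7, -9, -3) = 0
n2 (P2): min(4, 0) = 0
n0 (P1): max(-2, 0) = 0
P1 at n0 wants the highest of {n1=-2, n2=0}, so chooses n2.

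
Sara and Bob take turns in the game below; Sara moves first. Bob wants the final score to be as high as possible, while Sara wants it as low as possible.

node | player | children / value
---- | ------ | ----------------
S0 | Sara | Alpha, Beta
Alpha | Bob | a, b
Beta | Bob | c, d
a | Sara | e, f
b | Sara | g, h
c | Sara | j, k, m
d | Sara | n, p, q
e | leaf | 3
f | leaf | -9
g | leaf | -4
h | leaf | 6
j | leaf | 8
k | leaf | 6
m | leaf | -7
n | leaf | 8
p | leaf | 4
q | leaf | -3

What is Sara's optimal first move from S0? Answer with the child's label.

a (Sara): min(3, -9) = -9
b (Sara): min(-4, 6) = -4
Alpha (Bob): max(-9, -4) = -4
c (Sara): min(8, 6, -7) = -7
d (Sara): min(8, 4, -3) = -3
Beta (Bob): max(-7, -3) = -3
S0 (Sara): min(-4, -3) = -4
Sara at S0 wants the lowest of {Alpha=-4, Beta=-3}, so chooses Alpha.

Alpha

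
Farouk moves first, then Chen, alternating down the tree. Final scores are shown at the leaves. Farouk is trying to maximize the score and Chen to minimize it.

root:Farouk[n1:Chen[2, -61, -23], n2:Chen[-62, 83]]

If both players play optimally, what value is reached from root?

-61

n1 (Chen): min(2, -61, -23) = -61
n2 (Chen): min(-62, 83) = -62
root (Farouk): max(-61, -62) = -61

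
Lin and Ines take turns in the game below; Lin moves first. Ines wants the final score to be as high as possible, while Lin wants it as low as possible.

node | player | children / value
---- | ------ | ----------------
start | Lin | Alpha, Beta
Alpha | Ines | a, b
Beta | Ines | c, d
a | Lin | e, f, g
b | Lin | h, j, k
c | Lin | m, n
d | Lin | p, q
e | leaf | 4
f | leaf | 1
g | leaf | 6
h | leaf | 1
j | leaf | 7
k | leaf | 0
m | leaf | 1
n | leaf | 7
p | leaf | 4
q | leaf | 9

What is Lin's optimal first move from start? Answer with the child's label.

a (Lin): min(4, 1, 6) = 1
b (Lin): min(1, 7, 0) = 0
Alpha (Ines): max(1, 0) = 1
c (Lin): min(1, 7) = 1
d (Lin): min(4, 9) = 4
Beta (Ines): max(1, 4) = 4
start (Lin): min(1, 4) = 1
Lin at start wants the lowest of {Alpha=1, Beta=4}, so chooses Alpha.

Alpha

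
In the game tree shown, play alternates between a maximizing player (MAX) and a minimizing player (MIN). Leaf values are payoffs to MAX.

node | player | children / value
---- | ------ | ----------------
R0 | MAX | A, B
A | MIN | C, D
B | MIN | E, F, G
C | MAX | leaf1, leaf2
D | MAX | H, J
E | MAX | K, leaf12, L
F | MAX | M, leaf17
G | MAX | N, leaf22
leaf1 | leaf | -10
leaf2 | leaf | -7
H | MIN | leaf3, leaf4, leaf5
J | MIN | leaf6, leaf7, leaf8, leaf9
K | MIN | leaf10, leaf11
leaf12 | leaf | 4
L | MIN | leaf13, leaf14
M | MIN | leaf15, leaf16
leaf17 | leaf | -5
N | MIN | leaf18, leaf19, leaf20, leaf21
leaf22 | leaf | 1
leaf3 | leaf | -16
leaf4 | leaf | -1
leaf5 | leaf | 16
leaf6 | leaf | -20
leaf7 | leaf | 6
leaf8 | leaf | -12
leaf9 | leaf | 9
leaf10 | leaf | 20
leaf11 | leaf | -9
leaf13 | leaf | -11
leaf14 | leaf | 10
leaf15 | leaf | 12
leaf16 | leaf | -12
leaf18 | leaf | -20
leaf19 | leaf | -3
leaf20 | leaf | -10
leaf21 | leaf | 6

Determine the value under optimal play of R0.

C (MAX): max(-10, -7) = -7
H (MIN): min(-16, -1, 16) = -16
J (MIN): min(-20, 6, -12, 9) = -20
D (MAX): max(-16, -20) = -16
A (MIN): min(-7, -16) = -16
K (MIN): min(20, -9) = -9
L (MIN): min(-11, 10) = -11
E (MAX): max(-9, 4, -11) = 4
M (MIN): min(12, -12) = -12
F (MAX): max(-12, -5) = -5
N (MIN): min(-20, -3, -10, 6) = -20
G (MAX): max(-20, 1) = 1
B (MIN): min(4, -5, 1) = -5
R0 (MAX): max(-16, -5) = -5

-5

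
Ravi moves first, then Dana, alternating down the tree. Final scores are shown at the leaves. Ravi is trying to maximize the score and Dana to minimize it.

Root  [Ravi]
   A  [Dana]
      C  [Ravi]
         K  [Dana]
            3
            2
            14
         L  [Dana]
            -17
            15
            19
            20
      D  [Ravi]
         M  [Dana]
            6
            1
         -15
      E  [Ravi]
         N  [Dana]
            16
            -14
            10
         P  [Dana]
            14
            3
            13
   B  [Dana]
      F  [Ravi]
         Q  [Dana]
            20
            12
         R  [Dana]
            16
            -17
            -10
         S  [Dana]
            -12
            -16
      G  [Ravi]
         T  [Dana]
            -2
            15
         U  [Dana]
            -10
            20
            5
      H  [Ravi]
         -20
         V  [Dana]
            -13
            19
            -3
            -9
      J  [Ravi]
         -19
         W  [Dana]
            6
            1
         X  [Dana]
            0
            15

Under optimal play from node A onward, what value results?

K (Dana): min(3, 2, 14) = 2
L (Dana): min(-17, 15, 19, 20) = -17
C (Ravi): max(2, -17) = 2
M (Dana): min(6, 1) = 1
D (Ravi): max(1, -15) = 1
N (Dana): min(16, -14, 10) = -14
P (Dana): min(14, 3, 13) = 3
E (Ravi): max(-14, 3) = 3
A (Dana): min(2, 1, 3) = 1

1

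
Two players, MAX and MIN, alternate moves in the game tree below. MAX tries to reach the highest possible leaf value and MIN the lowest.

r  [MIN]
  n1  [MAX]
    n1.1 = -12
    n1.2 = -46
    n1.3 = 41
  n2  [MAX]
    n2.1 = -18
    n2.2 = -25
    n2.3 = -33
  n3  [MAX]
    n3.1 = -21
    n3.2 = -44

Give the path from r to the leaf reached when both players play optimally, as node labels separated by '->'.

r -> n3 -> n3.1

n1 (MAX): max(-12, -46, 41) = 41
n2 (MAX): max(-18, -25, -33) = -18
n3 (MAX): max(-21, -44) = -21
r (MIN): min(41, -18, -21) = -21
At r, MIN picks n3 (lowest: -21).
At n3, MAX picks n3.1 (highest: -21).
Terminal value -21.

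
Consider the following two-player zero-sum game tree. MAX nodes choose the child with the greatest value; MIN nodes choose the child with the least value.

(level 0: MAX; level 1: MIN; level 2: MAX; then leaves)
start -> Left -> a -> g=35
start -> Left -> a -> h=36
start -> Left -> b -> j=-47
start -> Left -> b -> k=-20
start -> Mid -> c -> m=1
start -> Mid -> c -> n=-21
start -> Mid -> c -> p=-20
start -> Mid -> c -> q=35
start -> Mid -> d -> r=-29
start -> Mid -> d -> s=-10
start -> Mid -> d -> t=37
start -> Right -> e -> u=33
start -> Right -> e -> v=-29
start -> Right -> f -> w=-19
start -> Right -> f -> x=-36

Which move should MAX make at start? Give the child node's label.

a (MAX): max(35, 36) = 36
b (MAX): max(-47, -20) = -20
Left (MIN): min(36, -20) = -20
c (MAX): max(1, -21, -20, 35) = 35
d (MAX): max(-29, -10, 37) = 37
Mid (MIN): min(35, 37) = 35
e (MAX): max(33, -29) = 33
f (MAX): max(-19, -36) = -19
Right (MIN): min(33, -19) = -19
start (MAX): max(-20, 35, -19) = 35
MAX at start wants the highest of {Left=-20, Mid=35, Right=-19}, so chooses Mid.

Mid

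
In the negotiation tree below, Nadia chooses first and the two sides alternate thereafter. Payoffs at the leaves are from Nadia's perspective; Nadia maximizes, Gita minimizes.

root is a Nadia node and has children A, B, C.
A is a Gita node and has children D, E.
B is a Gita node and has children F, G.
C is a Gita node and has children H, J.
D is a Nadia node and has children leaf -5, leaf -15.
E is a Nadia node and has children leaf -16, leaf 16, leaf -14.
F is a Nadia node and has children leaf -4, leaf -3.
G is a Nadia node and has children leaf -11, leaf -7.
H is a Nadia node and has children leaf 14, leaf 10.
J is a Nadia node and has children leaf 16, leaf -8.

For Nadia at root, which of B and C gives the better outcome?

C

F (Nadia): max(-4, -3) = -3
G (Nadia): max(-11, -7) = -7
B (Gita): min(-3, -7) = -7
H (Nadia): max(14, 10) = 14
J (Nadia): max(16, -8) = 16
C (Gita): min(14, 16) = 14
Nadia prefers the higher value; B=-7, C=14. C is better since 14 > -7.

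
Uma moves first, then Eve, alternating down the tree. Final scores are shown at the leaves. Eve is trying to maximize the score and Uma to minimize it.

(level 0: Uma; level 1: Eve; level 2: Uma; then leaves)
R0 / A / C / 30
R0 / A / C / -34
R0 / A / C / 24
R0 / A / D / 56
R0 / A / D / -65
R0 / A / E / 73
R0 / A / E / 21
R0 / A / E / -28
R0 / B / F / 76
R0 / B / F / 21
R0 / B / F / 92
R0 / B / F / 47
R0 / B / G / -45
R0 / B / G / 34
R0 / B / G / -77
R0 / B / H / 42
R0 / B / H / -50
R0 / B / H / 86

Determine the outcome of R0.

-28

C (Uma): min(30, -34, 24) = -34
D (Uma): min(56, -65) = -65
E (Uma): min(73, 21, -28) = -28
A (Eve): max(-34, -65, -28) = -28
F (Uma): min(76, 21, 92, 47) = 21
G (Uma): min(-45, 34, -77) = -77
H (Uma): min(42, -50, 86) = -50
B (Eve): max(21, -77, -50) = 21
R0 (Uma): min(-28, 21) = -28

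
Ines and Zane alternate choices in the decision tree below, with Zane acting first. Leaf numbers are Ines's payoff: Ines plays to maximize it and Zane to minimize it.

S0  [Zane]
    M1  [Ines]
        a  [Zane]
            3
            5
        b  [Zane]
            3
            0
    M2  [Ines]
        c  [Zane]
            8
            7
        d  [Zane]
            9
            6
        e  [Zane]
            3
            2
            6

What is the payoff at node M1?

a (Zane): min(3, 5) = 3
b (Zane): min(3, 0) = 0
M1 (Ines): max(3, 0) = 3

3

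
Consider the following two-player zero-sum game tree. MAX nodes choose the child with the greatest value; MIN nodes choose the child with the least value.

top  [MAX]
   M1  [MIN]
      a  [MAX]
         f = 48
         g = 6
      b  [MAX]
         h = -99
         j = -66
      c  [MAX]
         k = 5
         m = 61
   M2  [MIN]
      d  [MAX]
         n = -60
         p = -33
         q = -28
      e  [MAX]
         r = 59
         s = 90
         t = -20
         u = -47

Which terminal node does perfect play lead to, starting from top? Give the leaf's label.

a (MAX): max(48, 6) = 48
b (MAX): max(-99, -66) = -66
c (MAX): max(5, 61) = 61
M1 (MIN): min(48, -66, 61) = -66
d (MAX): max(-60, -33, -28) = -28
e (MAX): max(59, 90, -20, -47) = 90
M2 (MIN): min(-28, 90) = -28
top (MAX): max(-66, -28) = -28
At top, MAX picks M2 (highest: -28).
At M2, MIN picks d (lowest: -28).
At d, MAX picks q (highest: -28).
Terminal value -28.

q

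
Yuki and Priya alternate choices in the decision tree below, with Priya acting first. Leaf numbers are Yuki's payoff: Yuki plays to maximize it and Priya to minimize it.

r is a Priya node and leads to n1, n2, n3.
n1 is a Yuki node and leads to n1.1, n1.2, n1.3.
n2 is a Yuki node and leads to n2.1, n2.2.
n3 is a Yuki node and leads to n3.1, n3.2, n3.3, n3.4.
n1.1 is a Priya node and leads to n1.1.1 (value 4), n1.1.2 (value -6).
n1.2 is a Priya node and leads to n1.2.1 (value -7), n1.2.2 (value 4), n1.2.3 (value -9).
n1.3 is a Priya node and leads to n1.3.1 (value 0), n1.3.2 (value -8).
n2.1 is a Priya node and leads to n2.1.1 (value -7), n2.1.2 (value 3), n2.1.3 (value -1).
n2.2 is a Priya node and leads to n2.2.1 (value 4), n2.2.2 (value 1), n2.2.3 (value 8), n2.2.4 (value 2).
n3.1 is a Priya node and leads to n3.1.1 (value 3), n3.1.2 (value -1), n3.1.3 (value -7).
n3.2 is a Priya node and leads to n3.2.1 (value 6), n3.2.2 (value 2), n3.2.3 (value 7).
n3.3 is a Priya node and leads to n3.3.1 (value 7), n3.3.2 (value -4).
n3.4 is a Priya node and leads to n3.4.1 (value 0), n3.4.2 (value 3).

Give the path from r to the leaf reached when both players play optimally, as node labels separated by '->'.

n1.1 (Priya): min(4, -6) = -6
n1.2 (Priya): min(-7, 4, -9) = -9
n1.3 (Priya): min(0, -8) = -8
n1 (Yuki): max(-6, -9, -8) = -6
n2.1 (Priya): min(-7, 3, -1) = -7
n2.2 (Priya): min(4, 1, 8, 2) = 1
n2 (Yuki): max(-7, 1) = 1
n3.1 (Priya): min(3, -1, -7) = -7
n3.2 (Priya): min(6, 2, 7) = 2
n3.3 (Priya): min(7, -4) = -4
n3.4 (Priya): min(0, 3) = 0
n3 (Yuki): max(-7, 2, -4, 0) = 2
r (Priya): min(-6, 1, 2) = -6
At r, Priya picks n1 (lowest: -6).
At n1, Yuki picks n1.1 (highest: -6).
At n1.1, Priya picks n1.1.2 (lowest: -6).
Terminal value -6.

r -> n1 -> n1.1 -> n1.1.2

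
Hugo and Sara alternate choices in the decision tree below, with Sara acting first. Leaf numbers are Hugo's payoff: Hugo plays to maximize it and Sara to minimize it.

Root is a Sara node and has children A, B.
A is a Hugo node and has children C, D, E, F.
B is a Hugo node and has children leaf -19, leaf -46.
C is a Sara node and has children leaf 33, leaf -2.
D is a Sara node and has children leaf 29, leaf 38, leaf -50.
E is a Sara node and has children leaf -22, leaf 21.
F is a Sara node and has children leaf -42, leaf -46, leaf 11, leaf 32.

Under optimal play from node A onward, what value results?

-2

C (Sara): min(33, -2) = -2
D (Sara): min(29, 38, -50) = -50
E (Sara): min(-22, 21) = -22
F (Sara): min(-42, -46, 11, 32) = -46
A (Hugo): max(-2, -50, -22, -46) = -2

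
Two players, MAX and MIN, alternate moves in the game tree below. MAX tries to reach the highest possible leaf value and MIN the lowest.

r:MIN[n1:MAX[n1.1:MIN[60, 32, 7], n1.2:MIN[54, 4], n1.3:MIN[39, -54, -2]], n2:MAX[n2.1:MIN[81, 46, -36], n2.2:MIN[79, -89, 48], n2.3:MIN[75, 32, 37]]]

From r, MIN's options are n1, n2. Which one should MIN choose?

n1

n1.1 (MIN): min(60, 32, 7) = 7
n1.2 (MIN): min(54, 4) = 4
n1.3 (MIN): min(39, -54, -2) = -54
n1 (MAX): max(7, 4, -54) = 7
n2.1 (MIN): min(81, 46, -36) = -36
n2.2 (MIN): min(79, -89, 48) = -89
n2.3 (MIN): min(75, 32, 37) = 32
n2 (MAX): max(-36, -89, 32) = 32
r (MIN): min(7, 32) = 7
MIN at r wants the lowest of {n1=7, n2=32}, so chooses n1.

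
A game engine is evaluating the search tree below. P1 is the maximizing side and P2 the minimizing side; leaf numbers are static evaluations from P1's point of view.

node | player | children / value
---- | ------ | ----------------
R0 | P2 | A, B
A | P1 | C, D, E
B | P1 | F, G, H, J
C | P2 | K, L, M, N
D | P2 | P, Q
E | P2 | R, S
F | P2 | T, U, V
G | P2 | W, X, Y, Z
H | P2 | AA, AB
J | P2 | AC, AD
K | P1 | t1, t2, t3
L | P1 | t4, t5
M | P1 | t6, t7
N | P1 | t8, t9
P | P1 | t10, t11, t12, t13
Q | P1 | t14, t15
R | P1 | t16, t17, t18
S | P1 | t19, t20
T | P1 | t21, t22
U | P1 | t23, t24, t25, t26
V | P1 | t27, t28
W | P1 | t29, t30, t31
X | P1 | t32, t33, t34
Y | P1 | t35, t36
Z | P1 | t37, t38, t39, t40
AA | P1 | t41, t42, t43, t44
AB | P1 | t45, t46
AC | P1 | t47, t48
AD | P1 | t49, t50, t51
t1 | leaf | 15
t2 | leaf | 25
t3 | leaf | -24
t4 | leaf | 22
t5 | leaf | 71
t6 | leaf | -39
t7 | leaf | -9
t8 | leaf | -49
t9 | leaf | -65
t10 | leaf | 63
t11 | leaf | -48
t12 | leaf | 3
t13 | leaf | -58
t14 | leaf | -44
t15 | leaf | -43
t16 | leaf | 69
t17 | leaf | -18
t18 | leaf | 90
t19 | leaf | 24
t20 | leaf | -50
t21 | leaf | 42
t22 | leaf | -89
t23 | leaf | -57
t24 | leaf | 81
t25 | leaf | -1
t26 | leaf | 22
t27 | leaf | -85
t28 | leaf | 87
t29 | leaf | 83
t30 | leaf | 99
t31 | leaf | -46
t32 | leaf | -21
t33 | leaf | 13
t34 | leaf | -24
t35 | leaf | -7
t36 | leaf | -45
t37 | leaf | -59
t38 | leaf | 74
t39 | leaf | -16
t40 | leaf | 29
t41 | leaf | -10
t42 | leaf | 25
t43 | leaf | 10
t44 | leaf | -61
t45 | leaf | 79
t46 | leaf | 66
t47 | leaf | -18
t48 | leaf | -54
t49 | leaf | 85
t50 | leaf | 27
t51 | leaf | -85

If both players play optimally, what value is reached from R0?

24

K (P1): max(15, 25, -24) = 25
L (P1): max(22, 71) = 71
M (P1): max(-39, -9) = -9
N (P1): max(-49, -65) = -49
C (P2): min(25, 71, -9, -49) = -49
P (P1): max(63, -48, 3, -58) = 63
Q (P1): max(-44, -43) = -43
D (P2): min(63, -43) = -43
R (P1): max(69, -18, 90) = 90
S (P1): max(24, -50) = 24
E (P2): min(90, 24) = 24
A (P1): max(-49, -43, 24) = 24
T (P1): max(42, -89) = 42
U (P1): max(-57, 81, -1, 22) = 81
V (P1): max(-85, 87) = 87
F (P2): min(42, 81, 87) = 42
W (P1): max(83, 99, -46) = 99
X (P1): max(-21, 13, -24) = 13
Y (P1): max(-7, -45) = -7
Z (P1): max(-59, 74, -16, 29) = 74
G (P2): min(99, 13, -7, 74) = -7
AA (P1): max(-10, 25, 10, -61) = 25
AB (P1): max(79, 66) = 79
H (P2): min(25, 79) = 25
AC (P1): max(-18, -54) = -18
AD (P1): max(85, 27, -85) = 85
J (P2): min(-18, 85) = -18
B (P1): max(42, -7, 25, -18) = 42
R0 (P2): min(24, 42) = 24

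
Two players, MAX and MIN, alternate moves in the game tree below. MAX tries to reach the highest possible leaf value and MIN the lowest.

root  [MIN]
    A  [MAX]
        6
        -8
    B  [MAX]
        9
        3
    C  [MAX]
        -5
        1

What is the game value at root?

1

A (MAX): max(6, -8) = 6
B (MAX): max(9, 3) = 9
C (MAX): max(-5, 1) = 1
root (MIN): min(6, 9, 1) = 1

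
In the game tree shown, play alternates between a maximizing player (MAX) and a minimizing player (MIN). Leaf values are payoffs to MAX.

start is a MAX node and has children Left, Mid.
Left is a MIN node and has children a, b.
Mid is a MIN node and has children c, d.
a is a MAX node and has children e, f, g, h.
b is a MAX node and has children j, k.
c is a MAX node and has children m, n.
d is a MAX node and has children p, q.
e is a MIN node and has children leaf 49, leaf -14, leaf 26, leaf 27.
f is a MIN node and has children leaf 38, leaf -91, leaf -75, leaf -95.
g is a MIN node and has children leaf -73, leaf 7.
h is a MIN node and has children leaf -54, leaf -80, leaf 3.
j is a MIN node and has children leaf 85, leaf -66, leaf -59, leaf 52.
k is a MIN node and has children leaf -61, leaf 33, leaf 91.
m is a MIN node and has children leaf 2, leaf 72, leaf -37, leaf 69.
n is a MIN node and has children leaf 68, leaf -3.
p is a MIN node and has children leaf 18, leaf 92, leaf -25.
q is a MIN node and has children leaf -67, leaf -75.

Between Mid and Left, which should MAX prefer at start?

m (MIN): min(2, 72, -37, 69) = -37
n (MIN): min(68, -3) = -3
c (MAX): max(-37, -3) = -3
p (MIN): min(18, 92, -25) = -25
q (MIN): min(-67, -75) = -75
d (MAX): max(-25, -75) = -25
Mid (MIN): min(-3, -25) = -25
e (MIN): min(49, -14, 26, 27) = -14
f (MIN): min(38, -91, -75, -95) = -95
g (MIN): min(-73, 7) = -73
h (MIN): min(-54, -80, 3) = -80
a (MAX): max(-14, -95, -73, -80) = -14
j (MIN): min(85, -66, -59, 52) = -66
k (MIN): min(-61, 33, 91) = -61
b (MAX): max(-66, -61) = -61
Left (MIN): min(-14, -61) = -61
MAX prefers the higher value; Mid=-25, Left=-61. Mid is better since -25 > -61.

Mid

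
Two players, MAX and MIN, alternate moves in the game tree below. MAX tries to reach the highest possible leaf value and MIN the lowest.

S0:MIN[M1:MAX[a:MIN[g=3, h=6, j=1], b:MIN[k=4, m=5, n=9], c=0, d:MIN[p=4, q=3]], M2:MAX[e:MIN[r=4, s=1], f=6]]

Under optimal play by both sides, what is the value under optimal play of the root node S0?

a (MIN): min(3, 6, 1) = 1
b (MIN): min(4, 5, 9) = 4
d (MIN): min(4, 3) = 3
M1 (MAX): max(1, 4, 0, 3) = 4
e (MIN): min(4, 1) = 1
M2 (MAX): max(1, 6) = 6
S0 (MIN): min(4, 6) = 4

4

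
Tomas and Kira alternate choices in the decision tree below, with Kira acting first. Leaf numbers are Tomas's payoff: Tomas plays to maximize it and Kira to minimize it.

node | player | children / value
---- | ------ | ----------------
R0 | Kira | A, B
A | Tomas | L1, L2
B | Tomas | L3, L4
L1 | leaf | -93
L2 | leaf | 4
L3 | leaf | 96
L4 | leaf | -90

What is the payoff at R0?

4

A (Tomas): max(-93, 4) = 4
B (Tomas): max(96, -90) = 96
R0 (Kira): min(4, 96) = 4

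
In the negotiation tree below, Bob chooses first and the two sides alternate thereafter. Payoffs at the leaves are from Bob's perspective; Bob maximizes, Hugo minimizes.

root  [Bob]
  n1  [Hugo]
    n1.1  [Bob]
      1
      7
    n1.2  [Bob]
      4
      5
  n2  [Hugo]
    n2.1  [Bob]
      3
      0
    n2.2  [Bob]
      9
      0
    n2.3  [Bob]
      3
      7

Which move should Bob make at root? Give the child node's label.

n1

n1.1 (Bob): max(1, 7) = 7
n1.2 (Bob): max(4, 5) = 5
n1 (Hugo): min(7, 5) = 5
n2.1 (Bob): max(3, 0) = 3
n2.2 (Bob): max(9, 0) = 9
n2.3 (Bob): max(3, 7) = 7
n2 (Hugo): min(3, 9, 7) = 3
root (Bob): max(5, 3) = 5
Bob at root wants the highest of {n1=5, n2=3}, so chooses n1.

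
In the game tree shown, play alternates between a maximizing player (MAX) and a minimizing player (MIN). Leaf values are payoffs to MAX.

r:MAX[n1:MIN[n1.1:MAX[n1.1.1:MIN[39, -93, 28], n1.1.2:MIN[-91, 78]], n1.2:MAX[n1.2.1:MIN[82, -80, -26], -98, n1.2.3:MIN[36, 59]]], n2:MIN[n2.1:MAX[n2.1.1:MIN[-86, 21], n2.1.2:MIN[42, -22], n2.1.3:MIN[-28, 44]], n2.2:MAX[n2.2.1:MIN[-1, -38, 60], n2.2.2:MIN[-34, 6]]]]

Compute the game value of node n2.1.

n2.1.1 (MIN): min(-86, 21) = -86
n2.1.2 (MIN): min(42, -22) = -22
n2.1.3 (MIN): min(-28, 44) = -28
n2.1 (MAX): max(-86, -22, -28) = -22

-22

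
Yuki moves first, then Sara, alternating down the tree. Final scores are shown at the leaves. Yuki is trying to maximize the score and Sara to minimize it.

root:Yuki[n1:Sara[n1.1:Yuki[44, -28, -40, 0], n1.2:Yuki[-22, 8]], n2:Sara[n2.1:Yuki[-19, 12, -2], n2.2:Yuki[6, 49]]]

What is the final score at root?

n1.1 (Yuki): max(44, -28, -40, 0) = 44
n1.2 (Yuki): max(-22, 8) = 8
n1 (Sara): min(44, 8) = 8
n2.1 (Yuki): max(-19, 12, -2) = 12
n2.2 (Yuki): max(6, 49) = 49
n2 (Sara): min(12, 49) = 12
root (Yuki): max(8, 12) = 12

12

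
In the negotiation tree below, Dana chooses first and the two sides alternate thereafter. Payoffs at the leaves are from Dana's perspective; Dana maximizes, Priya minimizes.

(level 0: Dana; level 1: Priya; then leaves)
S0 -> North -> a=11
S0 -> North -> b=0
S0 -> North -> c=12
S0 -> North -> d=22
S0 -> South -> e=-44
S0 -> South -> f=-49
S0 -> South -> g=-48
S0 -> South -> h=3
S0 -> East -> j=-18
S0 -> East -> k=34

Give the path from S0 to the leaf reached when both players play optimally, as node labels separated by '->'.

S0 -> North -> b

North (Priya): min(11, 0, 12, 22) = 0
South (Priya): min(-44, -49, -48, 3) = -49
East (Priya): min(-18, 34) = -18
S0 (Dana): max(0, -49, -18) = 0
At S0, Dana picks North (highest: 0).
At North, Priya picks b (lowest: 0).
Terminal value 0.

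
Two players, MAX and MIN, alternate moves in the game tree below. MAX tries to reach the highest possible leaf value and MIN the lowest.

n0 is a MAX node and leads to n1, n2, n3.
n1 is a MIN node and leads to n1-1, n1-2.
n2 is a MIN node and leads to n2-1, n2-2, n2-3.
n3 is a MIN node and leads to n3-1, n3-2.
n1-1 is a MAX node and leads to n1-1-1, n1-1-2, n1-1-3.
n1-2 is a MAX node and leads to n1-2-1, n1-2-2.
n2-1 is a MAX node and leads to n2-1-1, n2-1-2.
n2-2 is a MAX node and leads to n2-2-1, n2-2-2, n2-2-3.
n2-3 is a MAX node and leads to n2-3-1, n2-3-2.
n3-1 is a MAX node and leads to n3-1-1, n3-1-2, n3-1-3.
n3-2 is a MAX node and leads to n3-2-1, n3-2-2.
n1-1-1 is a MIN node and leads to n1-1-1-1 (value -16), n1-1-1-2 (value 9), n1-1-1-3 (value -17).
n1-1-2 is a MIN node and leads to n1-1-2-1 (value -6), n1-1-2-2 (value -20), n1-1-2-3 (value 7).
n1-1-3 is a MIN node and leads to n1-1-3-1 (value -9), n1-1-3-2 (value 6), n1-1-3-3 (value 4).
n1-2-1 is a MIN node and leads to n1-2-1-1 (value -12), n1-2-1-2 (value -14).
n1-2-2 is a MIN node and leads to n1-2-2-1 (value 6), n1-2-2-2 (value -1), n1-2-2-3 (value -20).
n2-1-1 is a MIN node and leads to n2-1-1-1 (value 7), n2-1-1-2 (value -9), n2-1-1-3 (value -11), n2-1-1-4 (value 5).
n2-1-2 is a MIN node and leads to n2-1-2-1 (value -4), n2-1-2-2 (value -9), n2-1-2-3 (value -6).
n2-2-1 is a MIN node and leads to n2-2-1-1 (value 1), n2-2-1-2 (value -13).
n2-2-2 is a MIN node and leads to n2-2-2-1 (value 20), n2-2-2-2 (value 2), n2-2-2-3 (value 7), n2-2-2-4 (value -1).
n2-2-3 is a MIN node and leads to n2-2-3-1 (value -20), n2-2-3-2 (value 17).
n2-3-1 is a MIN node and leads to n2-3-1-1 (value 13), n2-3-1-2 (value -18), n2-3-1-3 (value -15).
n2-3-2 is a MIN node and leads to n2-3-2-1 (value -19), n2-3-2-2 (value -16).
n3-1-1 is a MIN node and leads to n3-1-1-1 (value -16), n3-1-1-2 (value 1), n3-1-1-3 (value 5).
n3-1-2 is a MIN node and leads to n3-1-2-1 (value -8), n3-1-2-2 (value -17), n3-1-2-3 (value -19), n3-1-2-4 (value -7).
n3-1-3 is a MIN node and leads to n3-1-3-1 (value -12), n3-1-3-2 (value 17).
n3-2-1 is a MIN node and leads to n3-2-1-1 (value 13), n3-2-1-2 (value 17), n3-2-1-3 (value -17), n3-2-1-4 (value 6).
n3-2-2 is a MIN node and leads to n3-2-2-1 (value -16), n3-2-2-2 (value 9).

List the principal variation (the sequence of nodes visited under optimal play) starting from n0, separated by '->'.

n0 -> n1 -> n1-2 -> n1-2-1 -> n1-2-1-2

n1-1-1 (MIN): min(-16, 9, -17) = -17
n1-1-2 (MIN): min(-6, -20, 7) = -20
n1-1-3 (MIN): min(-9, 6, 4) = -9
n1-1 (MAX): max(-17, -20, -9) = -9
n1-2-1 (MIN): min(-12, -14) = -14
n1-2-2 (MIN): min(6, -1, -20) = -20
n1-2 (MAX): max(-14, -20) = -14
n1 (MIN): min(-9, -14) = -14
n2-1-1 (MIN): min(7, -9, -11, 5) = -11
n2-1-2 (MIN): min(-4, -9, -6) = -9
n2-1 (MAX): max(-11, -9) = -9
n2-2-1 (MIN): min(1, -13) = -13
n2-2-2 (MIN): min(20, 2, 7, -1) = -1
n2-2-3 (MIN): min(-20, 17) = -20
n2-2 (MAX): max(-13, -1, -20) = -1
n2-3-1 (MIN): min(13, -18, -15) = -18
n2-3-2 (MIN): min(-19, -16) = -19
n2-3 (MAX): max(-18, -19) = -18
n2 (MIN): min(-9, -1, -18) = -18
n3-1-1 (MIN): min(-16, 1, 5) = -16
n3-1-2 (MIN): min(-8, -17, -19, -7) = -19
n3-1-3 (MIN): min(-12, 17) = -12
n3-1 (MAX): max(-16, -19, -12) = -12
n3-2-1 (MIN): min(13, 17, -17, 6) = -17
n3-2-2 (MIN): min(-16, 9) = -16
n3-2 (MAX): max(-17, -16) = -16
n3 (MIN): min(-12, -16) = -16
n0 (MAX): max(-14, -18, -16) = -14
At n0, MAX picks n1 (highest: -14).
At n1, MIN picks n1-2 (lowest: -14).
At n1-2, MAX picks n1-2-1 (highest: -14).
At n1-2-1, MIN picks n1-2-1-2 (lowest: -14).
Terminal value -14.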